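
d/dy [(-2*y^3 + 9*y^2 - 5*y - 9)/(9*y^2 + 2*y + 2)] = (-18*y^4 - 8*y^3 + 51*y^2 + 198*y + 8)/(81*y^4 + 36*y^3 + 40*y^2 + 8*y + 4)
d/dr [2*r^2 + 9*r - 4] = 4*r + 9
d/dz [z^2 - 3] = 2*z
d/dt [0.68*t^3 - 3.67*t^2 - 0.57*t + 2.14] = 2.04*t^2 - 7.34*t - 0.57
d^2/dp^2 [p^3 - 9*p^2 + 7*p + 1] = 6*p - 18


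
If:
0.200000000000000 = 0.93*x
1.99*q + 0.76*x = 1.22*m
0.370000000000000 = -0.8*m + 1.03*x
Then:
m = -0.19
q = -0.20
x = 0.22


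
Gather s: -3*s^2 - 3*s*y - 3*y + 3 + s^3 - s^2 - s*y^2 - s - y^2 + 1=s^3 - 4*s^2 + s*(-y^2 - 3*y - 1) - y^2 - 3*y + 4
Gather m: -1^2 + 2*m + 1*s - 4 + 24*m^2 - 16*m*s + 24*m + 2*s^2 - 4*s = 24*m^2 + m*(26 - 16*s) + 2*s^2 - 3*s - 5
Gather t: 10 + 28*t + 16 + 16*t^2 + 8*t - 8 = 16*t^2 + 36*t + 18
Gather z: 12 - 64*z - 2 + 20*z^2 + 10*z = 20*z^2 - 54*z + 10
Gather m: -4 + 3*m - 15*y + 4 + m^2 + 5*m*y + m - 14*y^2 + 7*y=m^2 + m*(5*y + 4) - 14*y^2 - 8*y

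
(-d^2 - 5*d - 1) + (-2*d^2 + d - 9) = -3*d^2 - 4*d - 10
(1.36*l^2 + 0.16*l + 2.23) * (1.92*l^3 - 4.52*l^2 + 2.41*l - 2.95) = 2.6112*l^5 - 5.84*l^4 + 6.836*l^3 - 13.706*l^2 + 4.9023*l - 6.5785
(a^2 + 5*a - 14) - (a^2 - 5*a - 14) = 10*a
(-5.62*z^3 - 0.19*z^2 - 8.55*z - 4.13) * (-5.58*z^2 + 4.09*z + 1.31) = 31.3596*z^5 - 21.9256*z^4 + 39.5697*z^3 - 12.173*z^2 - 28.0922*z - 5.4103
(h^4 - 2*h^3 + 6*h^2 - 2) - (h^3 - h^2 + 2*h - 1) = h^4 - 3*h^3 + 7*h^2 - 2*h - 1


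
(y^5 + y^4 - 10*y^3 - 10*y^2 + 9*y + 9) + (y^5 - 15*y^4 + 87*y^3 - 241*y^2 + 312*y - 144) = 2*y^5 - 14*y^4 + 77*y^3 - 251*y^2 + 321*y - 135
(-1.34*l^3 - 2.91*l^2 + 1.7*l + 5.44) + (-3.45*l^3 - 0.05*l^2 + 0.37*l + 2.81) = -4.79*l^3 - 2.96*l^2 + 2.07*l + 8.25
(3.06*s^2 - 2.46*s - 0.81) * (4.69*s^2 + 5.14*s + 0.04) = 14.3514*s^4 + 4.191*s^3 - 16.3209*s^2 - 4.2618*s - 0.0324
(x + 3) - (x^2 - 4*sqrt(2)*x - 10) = -x^2 + x + 4*sqrt(2)*x + 13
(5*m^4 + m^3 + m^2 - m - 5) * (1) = 5*m^4 + m^3 + m^2 - m - 5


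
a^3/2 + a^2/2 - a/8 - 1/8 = (a/2 + 1/2)*(a - 1/2)*(a + 1/2)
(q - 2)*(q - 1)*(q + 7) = q^3 + 4*q^2 - 19*q + 14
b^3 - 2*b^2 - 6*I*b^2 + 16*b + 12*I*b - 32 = (b - 2)*(b - 8*I)*(b + 2*I)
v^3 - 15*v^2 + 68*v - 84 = (v - 7)*(v - 6)*(v - 2)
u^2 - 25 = (u - 5)*(u + 5)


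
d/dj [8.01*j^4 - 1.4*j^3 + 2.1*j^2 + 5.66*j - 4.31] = 32.04*j^3 - 4.2*j^2 + 4.2*j + 5.66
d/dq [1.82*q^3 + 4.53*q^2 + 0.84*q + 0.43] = 5.46*q^2 + 9.06*q + 0.84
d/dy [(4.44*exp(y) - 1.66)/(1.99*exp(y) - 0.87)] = -0.559400000000001*exp(y)/(1.99*exp(y) - 0.87)^2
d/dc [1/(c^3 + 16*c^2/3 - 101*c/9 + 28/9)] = 9*(-27*c^2 - 96*c + 101)/(9*c^3 + 48*c^2 - 101*c + 28)^2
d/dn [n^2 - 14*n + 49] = 2*n - 14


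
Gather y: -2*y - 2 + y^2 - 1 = y^2 - 2*y - 3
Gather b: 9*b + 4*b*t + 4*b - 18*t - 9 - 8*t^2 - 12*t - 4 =b*(4*t + 13) - 8*t^2 - 30*t - 13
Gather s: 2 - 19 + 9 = -8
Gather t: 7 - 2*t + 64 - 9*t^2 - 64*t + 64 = -9*t^2 - 66*t + 135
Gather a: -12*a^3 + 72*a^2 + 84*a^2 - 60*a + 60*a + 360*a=-12*a^3 + 156*a^2 + 360*a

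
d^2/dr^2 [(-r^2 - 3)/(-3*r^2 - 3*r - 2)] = 2*(-9*r^3 + 63*r^2 + 81*r + 13)/(27*r^6 + 81*r^5 + 135*r^4 + 135*r^3 + 90*r^2 + 36*r + 8)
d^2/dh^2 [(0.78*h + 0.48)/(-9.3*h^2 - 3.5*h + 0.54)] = (-(0.78*h + 0.48)*(18.6*h + 3.5)*(37.2*h + 7.0) + (43.524*h + 14.388)*(9.3*h^2 + 3.5*h - 0.54))/(9.3*h^2 + 3.5*h - 0.54)^3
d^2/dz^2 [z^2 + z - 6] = 2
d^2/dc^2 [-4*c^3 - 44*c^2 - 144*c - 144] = -24*c - 88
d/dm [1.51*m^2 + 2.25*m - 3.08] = 3.02*m + 2.25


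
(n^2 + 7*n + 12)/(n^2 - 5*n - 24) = (n + 4)/(n - 8)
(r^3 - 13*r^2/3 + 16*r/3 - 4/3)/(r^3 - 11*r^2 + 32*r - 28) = (r - 1/3)/(r - 7)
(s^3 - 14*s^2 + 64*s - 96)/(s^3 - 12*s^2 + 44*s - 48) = (s - 4)/(s - 2)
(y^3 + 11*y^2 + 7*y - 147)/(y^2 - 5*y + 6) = (y^2 + 14*y + 49)/(y - 2)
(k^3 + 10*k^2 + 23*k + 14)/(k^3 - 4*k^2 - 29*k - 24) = (k^2 + 9*k + 14)/(k^2 - 5*k - 24)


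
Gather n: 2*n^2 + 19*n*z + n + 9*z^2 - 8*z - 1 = 2*n^2 + n*(19*z + 1) + 9*z^2 - 8*z - 1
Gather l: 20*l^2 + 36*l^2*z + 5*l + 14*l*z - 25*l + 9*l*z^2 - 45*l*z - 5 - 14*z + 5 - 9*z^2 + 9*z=l^2*(36*z + 20) + l*(9*z^2 - 31*z - 20) - 9*z^2 - 5*z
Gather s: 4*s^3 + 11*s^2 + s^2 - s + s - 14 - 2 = 4*s^3 + 12*s^2 - 16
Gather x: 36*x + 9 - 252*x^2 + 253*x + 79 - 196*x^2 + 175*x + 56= -448*x^2 + 464*x + 144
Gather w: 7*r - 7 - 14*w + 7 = 7*r - 14*w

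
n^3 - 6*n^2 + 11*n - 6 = (n - 3)*(n - 2)*(n - 1)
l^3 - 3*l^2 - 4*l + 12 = (l - 3)*(l - 2)*(l + 2)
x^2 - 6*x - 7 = (x - 7)*(x + 1)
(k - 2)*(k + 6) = k^2 + 4*k - 12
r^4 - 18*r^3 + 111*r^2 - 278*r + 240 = (r - 8)*(r - 5)*(r - 3)*(r - 2)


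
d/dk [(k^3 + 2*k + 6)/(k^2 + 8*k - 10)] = (k^4 + 16*k^3 - 32*k^2 - 12*k - 68)/(k^4 + 16*k^3 + 44*k^2 - 160*k + 100)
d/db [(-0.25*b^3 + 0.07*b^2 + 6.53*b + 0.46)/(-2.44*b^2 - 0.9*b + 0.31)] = (0.61*b^4 + 0.45*b^3 + 15.6377*b^2 + 2.2882*b + 2.4383)/(5.9536*b^4 + 4.392*b^3 - 0.7028*b^2 - 0.558*b + 0.0961)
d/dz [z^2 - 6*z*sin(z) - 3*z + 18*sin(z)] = -6*z*cos(z) + 2*z - 6*sin(z) + 18*cos(z) - 3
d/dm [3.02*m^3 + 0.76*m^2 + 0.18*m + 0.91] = 9.06*m^2 + 1.52*m + 0.18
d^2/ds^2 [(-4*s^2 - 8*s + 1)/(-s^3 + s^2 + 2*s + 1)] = 2*(4*s^6 + 24*s^5 - 6*s^4 + 52*s^3 + 39*s^2 - 33*s - 15)/(s^9 - 3*s^8 - 3*s^7 + 8*s^6 + 12*s^5 - 3*s^4 - 17*s^3 - 15*s^2 - 6*s - 1)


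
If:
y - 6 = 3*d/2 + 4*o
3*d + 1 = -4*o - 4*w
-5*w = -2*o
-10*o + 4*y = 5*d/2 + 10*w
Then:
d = -331/34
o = 685/136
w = 137/68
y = 785/68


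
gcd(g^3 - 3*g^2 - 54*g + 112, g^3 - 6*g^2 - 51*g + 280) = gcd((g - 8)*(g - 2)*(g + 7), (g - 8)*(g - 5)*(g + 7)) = g^2 - g - 56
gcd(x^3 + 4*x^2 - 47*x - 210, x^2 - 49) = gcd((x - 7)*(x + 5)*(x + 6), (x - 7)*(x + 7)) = x - 7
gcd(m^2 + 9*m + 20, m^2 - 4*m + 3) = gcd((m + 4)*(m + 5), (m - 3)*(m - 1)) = 1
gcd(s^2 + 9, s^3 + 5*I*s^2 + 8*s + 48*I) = s - 3*I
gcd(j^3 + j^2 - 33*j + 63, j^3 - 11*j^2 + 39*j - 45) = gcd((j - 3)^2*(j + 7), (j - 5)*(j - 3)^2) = j^2 - 6*j + 9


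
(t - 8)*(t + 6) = t^2 - 2*t - 48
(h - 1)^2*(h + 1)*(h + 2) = h^4 + h^3 - 3*h^2 - h + 2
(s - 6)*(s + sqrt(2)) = s^2 - 6*s + sqrt(2)*s - 6*sqrt(2)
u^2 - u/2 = u*(u - 1/2)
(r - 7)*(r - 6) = r^2 - 13*r + 42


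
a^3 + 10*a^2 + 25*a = a*(a + 5)^2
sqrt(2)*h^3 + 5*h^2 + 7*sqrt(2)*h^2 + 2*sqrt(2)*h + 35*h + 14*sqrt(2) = (h + 7)*(h + 2*sqrt(2))*(sqrt(2)*h + 1)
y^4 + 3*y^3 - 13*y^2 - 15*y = y*(y - 3)*(y + 1)*(y + 5)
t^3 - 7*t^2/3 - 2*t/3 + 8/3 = (t - 2)*(t - 4/3)*(t + 1)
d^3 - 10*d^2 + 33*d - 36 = (d - 4)*(d - 3)^2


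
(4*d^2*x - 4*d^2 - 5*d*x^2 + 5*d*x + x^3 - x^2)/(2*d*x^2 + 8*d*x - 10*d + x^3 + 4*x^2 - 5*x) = (4*d^2 - 5*d*x + x^2)/(2*d*x + 10*d + x^2 + 5*x)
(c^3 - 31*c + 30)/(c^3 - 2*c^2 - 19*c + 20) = (c + 6)/(c + 4)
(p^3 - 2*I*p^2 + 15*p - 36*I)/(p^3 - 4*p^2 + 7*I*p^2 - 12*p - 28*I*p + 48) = (p^2 - 6*I*p - 9)/(p^2 + p*(-4 + 3*I) - 12*I)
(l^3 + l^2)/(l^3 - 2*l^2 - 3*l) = l/(l - 3)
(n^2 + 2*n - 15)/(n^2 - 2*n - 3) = (n + 5)/(n + 1)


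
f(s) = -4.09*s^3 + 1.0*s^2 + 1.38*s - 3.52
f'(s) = -12.27*s^2 + 2.0*s + 1.38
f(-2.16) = 39.38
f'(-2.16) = -60.19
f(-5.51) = 703.43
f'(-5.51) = -382.16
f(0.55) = -3.14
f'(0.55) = -1.23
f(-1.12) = 1.93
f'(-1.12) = -16.25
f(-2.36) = 52.55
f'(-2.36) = -71.68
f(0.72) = -3.53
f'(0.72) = -3.54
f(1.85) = -23.44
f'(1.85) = -36.91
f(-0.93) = -0.65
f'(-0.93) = -11.09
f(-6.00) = 907.64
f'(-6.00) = -452.34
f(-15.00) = 14004.53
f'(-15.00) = -2789.37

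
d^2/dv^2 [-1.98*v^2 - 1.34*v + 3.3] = -3.96000000000000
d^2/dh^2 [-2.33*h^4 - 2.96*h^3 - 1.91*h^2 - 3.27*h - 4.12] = -27.96*h^2 - 17.76*h - 3.82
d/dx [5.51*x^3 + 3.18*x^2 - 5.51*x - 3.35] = 16.53*x^2 + 6.36*x - 5.51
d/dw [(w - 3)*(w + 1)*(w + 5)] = 3*w^2 + 6*w - 13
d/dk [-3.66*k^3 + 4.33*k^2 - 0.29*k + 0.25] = -10.98*k^2 + 8.66*k - 0.29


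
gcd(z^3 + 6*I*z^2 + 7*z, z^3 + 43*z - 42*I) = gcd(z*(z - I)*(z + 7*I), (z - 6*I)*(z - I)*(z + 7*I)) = z^2 + 6*I*z + 7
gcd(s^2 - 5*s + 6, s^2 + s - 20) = 1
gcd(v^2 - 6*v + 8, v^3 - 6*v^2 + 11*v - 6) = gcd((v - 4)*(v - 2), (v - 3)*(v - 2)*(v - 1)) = v - 2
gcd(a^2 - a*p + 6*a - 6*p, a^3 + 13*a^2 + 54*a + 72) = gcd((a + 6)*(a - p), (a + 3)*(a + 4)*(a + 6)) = a + 6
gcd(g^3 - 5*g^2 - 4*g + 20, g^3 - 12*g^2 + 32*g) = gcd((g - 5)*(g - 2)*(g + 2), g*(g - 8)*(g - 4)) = 1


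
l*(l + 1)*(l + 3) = l^3 + 4*l^2 + 3*l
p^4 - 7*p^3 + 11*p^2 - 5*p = p*(p - 5)*(p - 1)^2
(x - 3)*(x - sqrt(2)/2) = x^2 - 3*x - sqrt(2)*x/2 + 3*sqrt(2)/2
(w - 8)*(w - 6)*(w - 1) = w^3 - 15*w^2 + 62*w - 48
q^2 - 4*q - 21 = (q - 7)*(q + 3)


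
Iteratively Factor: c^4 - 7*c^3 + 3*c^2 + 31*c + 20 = (c - 5)*(c^3 - 2*c^2 - 7*c - 4) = (c - 5)*(c + 1)*(c^2 - 3*c - 4) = (c - 5)*(c - 4)*(c + 1)*(c + 1)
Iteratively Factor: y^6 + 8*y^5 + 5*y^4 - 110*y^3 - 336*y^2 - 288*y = (y + 3)*(y^5 + 5*y^4 - 10*y^3 - 80*y^2 - 96*y) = (y + 3)^2*(y^4 + 2*y^3 - 16*y^2 - 32*y) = y*(y + 3)^2*(y^3 + 2*y^2 - 16*y - 32) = y*(y + 2)*(y + 3)^2*(y^2 - 16) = y*(y + 2)*(y + 3)^2*(y + 4)*(y - 4)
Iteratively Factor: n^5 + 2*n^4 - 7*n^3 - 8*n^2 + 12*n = (n + 3)*(n^4 - n^3 - 4*n^2 + 4*n) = (n + 2)*(n + 3)*(n^3 - 3*n^2 + 2*n) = n*(n + 2)*(n + 3)*(n^2 - 3*n + 2) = n*(n - 1)*(n + 2)*(n + 3)*(n - 2)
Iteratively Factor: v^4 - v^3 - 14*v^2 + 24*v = (v)*(v^3 - v^2 - 14*v + 24) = v*(v - 3)*(v^2 + 2*v - 8) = v*(v - 3)*(v + 4)*(v - 2)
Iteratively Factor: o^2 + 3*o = (o)*(o + 3)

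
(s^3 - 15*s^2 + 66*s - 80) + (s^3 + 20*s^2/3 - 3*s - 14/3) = 2*s^3 - 25*s^2/3 + 63*s - 254/3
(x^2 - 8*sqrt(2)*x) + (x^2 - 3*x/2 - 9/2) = 2*x^2 - 8*sqrt(2)*x - 3*x/2 - 9/2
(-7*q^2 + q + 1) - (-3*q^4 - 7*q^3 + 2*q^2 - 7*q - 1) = 3*q^4 + 7*q^3 - 9*q^2 + 8*q + 2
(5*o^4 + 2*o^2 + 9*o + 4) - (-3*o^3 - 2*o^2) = 5*o^4 + 3*o^3 + 4*o^2 + 9*o + 4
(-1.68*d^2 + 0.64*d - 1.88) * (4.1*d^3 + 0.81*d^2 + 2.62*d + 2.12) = -6.888*d^5 + 1.2632*d^4 - 11.5912*d^3 - 3.4076*d^2 - 3.5688*d - 3.9856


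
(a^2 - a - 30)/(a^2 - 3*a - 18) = (a + 5)/(a + 3)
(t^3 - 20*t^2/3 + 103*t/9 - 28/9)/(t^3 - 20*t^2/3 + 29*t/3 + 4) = (9*t^2 - 24*t + 7)/(3*(3*t^2 - 8*t - 3))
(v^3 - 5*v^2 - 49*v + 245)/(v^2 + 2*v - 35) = v - 7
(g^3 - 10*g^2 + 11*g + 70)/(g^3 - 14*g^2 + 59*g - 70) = (g + 2)/(g - 2)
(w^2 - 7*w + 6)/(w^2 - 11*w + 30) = (w - 1)/(w - 5)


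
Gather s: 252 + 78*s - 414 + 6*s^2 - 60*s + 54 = 6*s^2 + 18*s - 108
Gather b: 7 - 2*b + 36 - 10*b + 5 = 48 - 12*b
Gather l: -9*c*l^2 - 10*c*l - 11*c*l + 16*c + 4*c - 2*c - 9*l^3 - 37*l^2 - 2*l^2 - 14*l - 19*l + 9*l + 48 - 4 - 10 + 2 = 18*c - 9*l^3 + l^2*(-9*c - 39) + l*(-21*c - 24) + 36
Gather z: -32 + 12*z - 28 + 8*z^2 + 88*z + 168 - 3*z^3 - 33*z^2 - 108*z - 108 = -3*z^3 - 25*z^2 - 8*z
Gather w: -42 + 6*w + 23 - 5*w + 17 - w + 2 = 0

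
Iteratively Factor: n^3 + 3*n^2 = (n)*(n^2 + 3*n) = n*(n + 3)*(n)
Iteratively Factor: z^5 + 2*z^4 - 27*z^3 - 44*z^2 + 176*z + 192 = (z - 4)*(z^4 + 6*z^3 - 3*z^2 - 56*z - 48) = (z - 4)*(z - 3)*(z^3 + 9*z^2 + 24*z + 16) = (z - 4)*(z - 3)*(z + 1)*(z^2 + 8*z + 16) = (z - 4)*(z - 3)*(z + 1)*(z + 4)*(z + 4)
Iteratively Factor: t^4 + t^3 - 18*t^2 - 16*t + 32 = (t - 4)*(t^3 + 5*t^2 + 2*t - 8) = (t - 4)*(t - 1)*(t^2 + 6*t + 8) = (t - 4)*(t - 1)*(t + 2)*(t + 4)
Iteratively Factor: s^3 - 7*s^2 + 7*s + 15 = (s - 3)*(s^2 - 4*s - 5) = (s - 3)*(s + 1)*(s - 5)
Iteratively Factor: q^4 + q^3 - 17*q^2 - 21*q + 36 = (q - 4)*(q^3 + 5*q^2 + 3*q - 9) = (q - 4)*(q - 1)*(q^2 + 6*q + 9) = (q - 4)*(q - 1)*(q + 3)*(q + 3)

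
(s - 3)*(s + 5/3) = s^2 - 4*s/3 - 5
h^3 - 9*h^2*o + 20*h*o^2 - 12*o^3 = (h - 6*o)*(h - 2*o)*(h - o)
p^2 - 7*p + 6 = (p - 6)*(p - 1)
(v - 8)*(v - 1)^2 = v^3 - 10*v^2 + 17*v - 8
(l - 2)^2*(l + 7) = l^3 + 3*l^2 - 24*l + 28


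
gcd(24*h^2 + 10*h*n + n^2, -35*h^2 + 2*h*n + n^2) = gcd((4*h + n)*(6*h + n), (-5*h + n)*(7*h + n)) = 1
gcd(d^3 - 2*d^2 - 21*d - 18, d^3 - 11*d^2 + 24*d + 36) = d^2 - 5*d - 6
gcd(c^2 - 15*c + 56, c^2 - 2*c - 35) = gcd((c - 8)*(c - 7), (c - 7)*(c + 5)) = c - 7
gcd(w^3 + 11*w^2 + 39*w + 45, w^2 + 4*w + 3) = w + 3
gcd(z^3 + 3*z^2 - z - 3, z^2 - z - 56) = 1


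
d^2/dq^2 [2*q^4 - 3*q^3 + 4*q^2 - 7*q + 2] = 24*q^2 - 18*q + 8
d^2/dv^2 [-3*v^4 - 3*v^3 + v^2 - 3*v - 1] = -36*v^2 - 18*v + 2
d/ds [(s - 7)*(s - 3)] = 2*s - 10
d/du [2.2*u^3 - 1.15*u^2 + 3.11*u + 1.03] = 6.6*u^2 - 2.3*u + 3.11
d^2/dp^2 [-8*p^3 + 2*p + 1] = -48*p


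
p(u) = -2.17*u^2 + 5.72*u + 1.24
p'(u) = 5.72 - 4.34*u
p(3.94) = -9.91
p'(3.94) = -11.38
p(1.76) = 4.59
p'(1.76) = -1.92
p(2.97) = -0.91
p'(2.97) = -7.17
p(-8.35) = -197.82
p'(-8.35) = 41.96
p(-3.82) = -52.28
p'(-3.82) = 22.30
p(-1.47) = -11.86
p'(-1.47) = 12.10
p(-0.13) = 0.46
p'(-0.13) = 6.28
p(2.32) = 2.83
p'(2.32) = -4.35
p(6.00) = -42.56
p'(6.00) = -20.32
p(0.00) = 1.24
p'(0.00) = 5.72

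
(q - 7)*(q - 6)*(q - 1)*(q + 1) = q^4 - 13*q^3 + 41*q^2 + 13*q - 42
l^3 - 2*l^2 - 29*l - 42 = (l - 7)*(l + 2)*(l + 3)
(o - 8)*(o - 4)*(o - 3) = o^3 - 15*o^2 + 68*o - 96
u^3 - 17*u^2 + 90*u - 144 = (u - 8)*(u - 6)*(u - 3)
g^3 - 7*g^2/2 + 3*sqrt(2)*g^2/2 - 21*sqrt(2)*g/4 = g*(g - 7/2)*(g + 3*sqrt(2)/2)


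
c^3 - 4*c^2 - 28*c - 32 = (c - 8)*(c + 2)^2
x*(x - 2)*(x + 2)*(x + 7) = x^4 + 7*x^3 - 4*x^2 - 28*x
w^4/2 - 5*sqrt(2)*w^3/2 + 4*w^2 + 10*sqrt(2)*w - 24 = (w/2 + 1)*(w - 2)*(w - 3*sqrt(2))*(w - 2*sqrt(2))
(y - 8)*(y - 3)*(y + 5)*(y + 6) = y^4 - 67*y^2 - 66*y + 720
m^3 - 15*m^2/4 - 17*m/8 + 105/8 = (m - 3)*(m - 5/2)*(m + 7/4)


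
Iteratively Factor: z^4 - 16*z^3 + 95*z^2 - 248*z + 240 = (z - 4)*(z^3 - 12*z^2 + 47*z - 60) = (z - 4)*(z - 3)*(z^2 - 9*z + 20) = (z - 4)^2*(z - 3)*(z - 5)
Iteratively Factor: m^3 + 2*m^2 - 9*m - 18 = (m - 3)*(m^2 + 5*m + 6) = (m - 3)*(m + 3)*(m + 2)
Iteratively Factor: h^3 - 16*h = (h - 4)*(h^2 + 4*h) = (h - 4)*(h + 4)*(h)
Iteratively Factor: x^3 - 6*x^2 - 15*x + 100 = (x - 5)*(x^2 - x - 20) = (x - 5)*(x + 4)*(x - 5)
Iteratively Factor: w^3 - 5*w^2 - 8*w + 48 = (w - 4)*(w^2 - w - 12) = (w - 4)^2*(w + 3)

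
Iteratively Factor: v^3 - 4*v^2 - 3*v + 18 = (v - 3)*(v^2 - v - 6) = (v - 3)^2*(v + 2)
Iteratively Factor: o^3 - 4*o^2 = (o - 4)*(o^2) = o*(o - 4)*(o)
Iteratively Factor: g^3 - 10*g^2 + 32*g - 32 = (g - 4)*(g^2 - 6*g + 8) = (g - 4)^2*(g - 2)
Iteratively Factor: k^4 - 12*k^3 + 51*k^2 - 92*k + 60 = (k - 2)*(k^3 - 10*k^2 + 31*k - 30) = (k - 2)^2*(k^2 - 8*k + 15) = (k - 3)*(k - 2)^2*(k - 5)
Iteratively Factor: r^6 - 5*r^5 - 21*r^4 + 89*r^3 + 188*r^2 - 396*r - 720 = (r - 3)*(r^5 - 2*r^4 - 27*r^3 + 8*r^2 + 212*r + 240) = (r - 4)*(r - 3)*(r^4 + 2*r^3 - 19*r^2 - 68*r - 60) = (r - 4)*(r - 3)*(r + 2)*(r^3 - 19*r - 30) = (r - 4)*(r - 3)*(r + 2)^2*(r^2 - 2*r - 15) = (r - 5)*(r - 4)*(r - 3)*(r + 2)^2*(r + 3)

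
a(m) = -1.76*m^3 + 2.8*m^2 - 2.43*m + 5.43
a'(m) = -5.28*m^2 + 5.6*m - 2.43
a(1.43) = 2.53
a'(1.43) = -5.22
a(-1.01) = 12.55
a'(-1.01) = -13.47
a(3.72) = -55.46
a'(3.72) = -54.66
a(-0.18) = 5.97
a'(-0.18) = -3.61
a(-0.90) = 11.17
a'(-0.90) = -11.75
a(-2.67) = 65.38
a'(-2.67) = -55.02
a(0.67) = 4.53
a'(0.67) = -1.05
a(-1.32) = 17.56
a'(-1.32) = -19.02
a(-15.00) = 6611.88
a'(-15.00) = -1274.43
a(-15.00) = 6611.88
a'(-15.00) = -1274.43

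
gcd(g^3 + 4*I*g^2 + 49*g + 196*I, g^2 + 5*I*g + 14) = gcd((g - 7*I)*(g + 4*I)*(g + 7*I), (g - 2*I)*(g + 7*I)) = g + 7*I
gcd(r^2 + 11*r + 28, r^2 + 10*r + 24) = r + 4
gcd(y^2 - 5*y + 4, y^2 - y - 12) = y - 4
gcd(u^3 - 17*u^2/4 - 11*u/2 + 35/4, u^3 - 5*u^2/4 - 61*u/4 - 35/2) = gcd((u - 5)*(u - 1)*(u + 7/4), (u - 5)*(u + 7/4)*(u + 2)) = u^2 - 13*u/4 - 35/4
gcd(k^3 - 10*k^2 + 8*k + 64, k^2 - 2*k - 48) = k - 8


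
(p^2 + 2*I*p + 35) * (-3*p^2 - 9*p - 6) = -3*p^4 - 9*p^3 - 6*I*p^3 - 111*p^2 - 18*I*p^2 - 315*p - 12*I*p - 210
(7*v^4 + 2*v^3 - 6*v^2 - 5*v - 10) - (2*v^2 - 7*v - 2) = 7*v^4 + 2*v^3 - 8*v^2 + 2*v - 8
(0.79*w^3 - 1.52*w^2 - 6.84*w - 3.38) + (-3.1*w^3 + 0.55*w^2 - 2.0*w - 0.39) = -2.31*w^3 - 0.97*w^2 - 8.84*w - 3.77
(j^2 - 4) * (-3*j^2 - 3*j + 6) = -3*j^4 - 3*j^3 + 18*j^2 + 12*j - 24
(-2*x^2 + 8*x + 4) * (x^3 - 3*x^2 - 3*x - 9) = -2*x^5 + 14*x^4 - 14*x^3 - 18*x^2 - 84*x - 36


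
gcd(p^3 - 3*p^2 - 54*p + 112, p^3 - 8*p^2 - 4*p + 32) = p^2 - 10*p + 16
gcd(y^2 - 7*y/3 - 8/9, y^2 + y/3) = y + 1/3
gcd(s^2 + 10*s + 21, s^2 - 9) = s + 3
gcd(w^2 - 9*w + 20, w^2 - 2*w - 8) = w - 4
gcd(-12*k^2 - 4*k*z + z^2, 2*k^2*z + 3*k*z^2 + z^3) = 2*k + z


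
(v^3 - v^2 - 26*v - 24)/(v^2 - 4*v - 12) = (v^2 + 5*v + 4)/(v + 2)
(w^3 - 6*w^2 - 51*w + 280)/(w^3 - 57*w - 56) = (w - 5)/(w + 1)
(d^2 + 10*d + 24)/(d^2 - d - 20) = (d + 6)/(d - 5)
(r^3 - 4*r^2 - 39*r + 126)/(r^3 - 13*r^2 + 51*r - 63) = (r + 6)/(r - 3)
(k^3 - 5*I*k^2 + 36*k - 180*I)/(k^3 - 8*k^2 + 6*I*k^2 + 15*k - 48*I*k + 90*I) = (k^2 - 11*I*k - 30)/(k^2 - 8*k + 15)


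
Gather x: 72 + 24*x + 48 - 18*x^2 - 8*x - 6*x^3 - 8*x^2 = -6*x^3 - 26*x^2 + 16*x + 120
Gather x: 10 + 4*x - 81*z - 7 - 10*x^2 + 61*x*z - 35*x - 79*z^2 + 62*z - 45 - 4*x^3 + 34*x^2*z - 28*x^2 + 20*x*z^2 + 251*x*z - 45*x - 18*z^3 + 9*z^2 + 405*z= -4*x^3 + x^2*(34*z - 38) + x*(20*z^2 + 312*z - 76) - 18*z^3 - 70*z^2 + 386*z - 42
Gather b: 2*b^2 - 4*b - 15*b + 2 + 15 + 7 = 2*b^2 - 19*b + 24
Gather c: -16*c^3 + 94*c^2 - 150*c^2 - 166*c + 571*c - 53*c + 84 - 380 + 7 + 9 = -16*c^3 - 56*c^2 + 352*c - 280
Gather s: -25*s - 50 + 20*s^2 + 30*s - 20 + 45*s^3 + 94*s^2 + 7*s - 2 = 45*s^3 + 114*s^2 + 12*s - 72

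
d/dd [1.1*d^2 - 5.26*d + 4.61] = 2.2*d - 5.26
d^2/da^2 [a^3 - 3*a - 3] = 6*a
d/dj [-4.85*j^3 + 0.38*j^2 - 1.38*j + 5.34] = -14.55*j^2 + 0.76*j - 1.38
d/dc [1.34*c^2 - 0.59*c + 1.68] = 2.68*c - 0.59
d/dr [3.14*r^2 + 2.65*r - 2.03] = 6.28*r + 2.65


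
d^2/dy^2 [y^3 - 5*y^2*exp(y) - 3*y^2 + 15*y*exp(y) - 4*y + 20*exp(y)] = -5*y^2*exp(y) - 5*y*exp(y) + 6*y + 40*exp(y) - 6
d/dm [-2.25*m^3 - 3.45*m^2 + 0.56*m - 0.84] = -6.75*m^2 - 6.9*m + 0.56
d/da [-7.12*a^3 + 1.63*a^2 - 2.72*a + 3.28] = -21.36*a^2 + 3.26*a - 2.72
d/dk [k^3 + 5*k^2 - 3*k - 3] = 3*k^2 + 10*k - 3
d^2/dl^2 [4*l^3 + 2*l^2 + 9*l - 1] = 24*l + 4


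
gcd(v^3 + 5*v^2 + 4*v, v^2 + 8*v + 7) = v + 1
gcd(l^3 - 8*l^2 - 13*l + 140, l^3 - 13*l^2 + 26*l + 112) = l - 7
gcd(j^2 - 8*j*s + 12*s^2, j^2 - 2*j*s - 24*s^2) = -j + 6*s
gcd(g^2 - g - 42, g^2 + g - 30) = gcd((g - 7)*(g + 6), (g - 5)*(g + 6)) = g + 6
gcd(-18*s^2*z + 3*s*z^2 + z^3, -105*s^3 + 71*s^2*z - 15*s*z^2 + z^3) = -3*s + z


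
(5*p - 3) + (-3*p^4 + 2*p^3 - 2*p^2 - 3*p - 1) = -3*p^4 + 2*p^3 - 2*p^2 + 2*p - 4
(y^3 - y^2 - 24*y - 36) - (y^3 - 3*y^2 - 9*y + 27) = 2*y^2 - 15*y - 63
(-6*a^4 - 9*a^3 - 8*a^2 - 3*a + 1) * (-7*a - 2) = 42*a^5 + 75*a^4 + 74*a^3 + 37*a^2 - a - 2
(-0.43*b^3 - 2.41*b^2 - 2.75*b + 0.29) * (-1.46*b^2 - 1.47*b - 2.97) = 0.6278*b^5 + 4.1507*b^4 + 8.8348*b^3 + 10.7768*b^2 + 7.7412*b - 0.8613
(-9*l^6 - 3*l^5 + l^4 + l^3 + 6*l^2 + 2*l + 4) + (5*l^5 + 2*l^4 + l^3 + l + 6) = -9*l^6 + 2*l^5 + 3*l^4 + 2*l^3 + 6*l^2 + 3*l + 10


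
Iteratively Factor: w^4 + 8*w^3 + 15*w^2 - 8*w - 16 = (w + 1)*(w^3 + 7*w^2 + 8*w - 16) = (w - 1)*(w + 1)*(w^2 + 8*w + 16) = (w - 1)*(w + 1)*(w + 4)*(w + 4)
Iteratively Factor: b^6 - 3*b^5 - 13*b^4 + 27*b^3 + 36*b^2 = (b)*(b^5 - 3*b^4 - 13*b^3 + 27*b^2 + 36*b) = b*(b - 3)*(b^4 - 13*b^2 - 12*b) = b*(b - 4)*(b - 3)*(b^3 + 4*b^2 + 3*b) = b^2*(b - 4)*(b - 3)*(b^2 + 4*b + 3) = b^2*(b - 4)*(b - 3)*(b + 1)*(b + 3)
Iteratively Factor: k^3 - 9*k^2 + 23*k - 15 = (k - 3)*(k^2 - 6*k + 5) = (k - 5)*(k - 3)*(k - 1)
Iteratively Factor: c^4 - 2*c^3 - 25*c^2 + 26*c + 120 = (c - 3)*(c^3 + c^2 - 22*c - 40) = (c - 5)*(c - 3)*(c^2 + 6*c + 8) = (c - 5)*(c - 3)*(c + 4)*(c + 2)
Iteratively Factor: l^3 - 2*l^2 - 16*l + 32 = (l + 4)*(l^2 - 6*l + 8) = (l - 4)*(l + 4)*(l - 2)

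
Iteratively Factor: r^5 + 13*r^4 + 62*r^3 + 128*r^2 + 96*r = (r + 3)*(r^4 + 10*r^3 + 32*r^2 + 32*r) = (r + 3)*(r + 4)*(r^3 + 6*r^2 + 8*r) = r*(r + 3)*(r + 4)*(r^2 + 6*r + 8) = r*(r + 2)*(r + 3)*(r + 4)*(r + 4)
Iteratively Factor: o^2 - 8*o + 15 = (o - 3)*(o - 5)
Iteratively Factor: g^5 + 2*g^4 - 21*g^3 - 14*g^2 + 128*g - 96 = (g + 4)*(g^4 - 2*g^3 - 13*g^2 + 38*g - 24) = (g - 1)*(g + 4)*(g^3 - g^2 - 14*g + 24) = (g - 3)*(g - 1)*(g + 4)*(g^2 + 2*g - 8) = (g - 3)*(g - 2)*(g - 1)*(g + 4)*(g + 4)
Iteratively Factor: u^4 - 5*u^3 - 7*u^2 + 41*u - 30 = (u - 2)*(u^3 - 3*u^2 - 13*u + 15) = (u - 2)*(u - 1)*(u^2 - 2*u - 15) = (u - 2)*(u - 1)*(u + 3)*(u - 5)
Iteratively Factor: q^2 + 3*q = (q)*(q + 3)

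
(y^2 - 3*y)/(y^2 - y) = (y - 3)/(y - 1)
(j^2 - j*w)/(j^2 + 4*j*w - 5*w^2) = j/(j + 5*w)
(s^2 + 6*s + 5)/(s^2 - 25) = (s + 1)/(s - 5)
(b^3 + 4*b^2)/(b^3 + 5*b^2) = (b + 4)/(b + 5)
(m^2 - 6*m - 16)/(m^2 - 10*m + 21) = (m^2 - 6*m - 16)/(m^2 - 10*m + 21)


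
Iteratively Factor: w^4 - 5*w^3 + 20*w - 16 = (w - 1)*(w^3 - 4*w^2 - 4*w + 16) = (w - 4)*(w - 1)*(w^2 - 4) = (w - 4)*(w - 2)*(w - 1)*(w + 2)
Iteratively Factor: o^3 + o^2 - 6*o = (o)*(o^2 + o - 6) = o*(o + 3)*(o - 2)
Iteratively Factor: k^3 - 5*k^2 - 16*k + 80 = (k - 4)*(k^2 - k - 20) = (k - 5)*(k - 4)*(k + 4)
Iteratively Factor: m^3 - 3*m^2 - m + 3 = (m - 3)*(m^2 - 1) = (m - 3)*(m + 1)*(m - 1)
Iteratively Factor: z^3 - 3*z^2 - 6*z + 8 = (z - 4)*(z^2 + z - 2) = (z - 4)*(z + 2)*(z - 1)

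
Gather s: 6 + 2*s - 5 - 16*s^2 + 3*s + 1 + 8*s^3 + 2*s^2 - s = 8*s^3 - 14*s^2 + 4*s + 2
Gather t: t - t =0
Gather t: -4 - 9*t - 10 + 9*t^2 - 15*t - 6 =9*t^2 - 24*t - 20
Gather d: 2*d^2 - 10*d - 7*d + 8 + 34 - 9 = 2*d^2 - 17*d + 33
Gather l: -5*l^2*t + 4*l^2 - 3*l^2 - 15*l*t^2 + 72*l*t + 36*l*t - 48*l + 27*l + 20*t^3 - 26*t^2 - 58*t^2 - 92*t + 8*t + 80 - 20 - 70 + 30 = l^2*(1 - 5*t) + l*(-15*t^2 + 108*t - 21) + 20*t^3 - 84*t^2 - 84*t + 20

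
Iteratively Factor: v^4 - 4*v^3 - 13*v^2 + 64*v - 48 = (v - 1)*(v^3 - 3*v^2 - 16*v + 48) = (v - 4)*(v - 1)*(v^2 + v - 12) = (v - 4)*(v - 3)*(v - 1)*(v + 4)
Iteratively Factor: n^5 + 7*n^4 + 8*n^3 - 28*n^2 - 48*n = (n)*(n^4 + 7*n^3 + 8*n^2 - 28*n - 48) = n*(n + 3)*(n^3 + 4*n^2 - 4*n - 16) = n*(n - 2)*(n + 3)*(n^2 + 6*n + 8) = n*(n - 2)*(n + 3)*(n + 4)*(n + 2)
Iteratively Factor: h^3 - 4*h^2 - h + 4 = (h - 1)*(h^2 - 3*h - 4) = (h - 4)*(h - 1)*(h + 1)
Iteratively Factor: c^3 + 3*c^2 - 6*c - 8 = (c - 2)*(c^2 + 5*c + 4) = (c - 2)*(c + 1)*(c + 4)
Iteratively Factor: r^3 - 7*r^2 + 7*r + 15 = (r - 3)*(r^2 - 4*r - 5) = (r - 3)*(r + 1)*(r - 5)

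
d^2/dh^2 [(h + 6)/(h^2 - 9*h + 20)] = 2*(3*(1 - h)*(h^2 - 9*h + 20) + (h + 6)*(2*h - 9)^2)/(h^2 - 9*h + 20)^3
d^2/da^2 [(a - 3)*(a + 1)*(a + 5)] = 6*a + 6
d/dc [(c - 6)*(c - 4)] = 2*c - 10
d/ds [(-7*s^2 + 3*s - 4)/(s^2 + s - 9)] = (-10*s^2 + 134*s - 23)/(s^4 + 2*s^3 - 17*s^2 - 18*s + 81)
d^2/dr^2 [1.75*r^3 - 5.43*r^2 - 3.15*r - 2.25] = 10.5*r - 10.86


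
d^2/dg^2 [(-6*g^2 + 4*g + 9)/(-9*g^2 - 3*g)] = 6*(-6*g^3 - 27*g^2 - 9*g - 1)/(g^3*(27*g^3 + 27*g^2 + 9*g + 1))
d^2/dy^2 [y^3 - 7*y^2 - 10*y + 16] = 6*y - 14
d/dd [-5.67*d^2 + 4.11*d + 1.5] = 4.11 - 11.34*d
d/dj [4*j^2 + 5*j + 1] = 8*j + 5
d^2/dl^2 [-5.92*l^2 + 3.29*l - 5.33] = -11.8400000000000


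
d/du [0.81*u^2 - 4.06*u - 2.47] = 1.62*u - 4.06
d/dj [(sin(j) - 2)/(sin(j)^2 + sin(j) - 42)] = (4*sin(j) + cos(j)^2 - 41)*cos(j)/(sin(j)^2 + sin(j) - 42)^2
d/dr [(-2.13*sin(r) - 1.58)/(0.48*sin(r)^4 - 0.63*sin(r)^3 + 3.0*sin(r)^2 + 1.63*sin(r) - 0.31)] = (3.0672*sin(r)^4 + 0.349799999999999*sin(r)^3 + 3.4038*sin(r)^2 + 9.48*sin(r) + 3.2357)*cos(r)/(0.2304*sin(r)^8 - 0.6048*sin(r)^7 + 3.2769*sin(r)^6 - 2.2152*sin(r)^5 + 6.6486*sin(r)^4 + 10.1706*sin(r)^3 + 0.7969*sin(r)^2 - 1.0106*sin(r) + 0.0961)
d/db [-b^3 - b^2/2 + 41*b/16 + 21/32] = -3*b^2 - b + 41/16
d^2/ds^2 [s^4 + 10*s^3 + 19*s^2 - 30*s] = 12*s^2 + 60*s + 38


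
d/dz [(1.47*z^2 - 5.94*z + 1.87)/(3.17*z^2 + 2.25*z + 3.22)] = (22.1373*z^2 - 2.389*z - 23.3343)/(10.0489*z^4 + 14.265*z^3 + 25.4773*z^2 + 14.49*z + 10.3684)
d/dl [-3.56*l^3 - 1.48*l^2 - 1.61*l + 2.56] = -10.68*l^2 - 2.96*l - 1.61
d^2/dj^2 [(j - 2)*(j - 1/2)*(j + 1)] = 6*j - 3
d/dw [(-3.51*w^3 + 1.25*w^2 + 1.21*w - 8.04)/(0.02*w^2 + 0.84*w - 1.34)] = (-0.0702*w^4 - 5.8968*w^3 + 15.136*w^2 - 3.0284*w + 5.1322)/(0.0004*w^4 + 0.0336*w^3 + 0.652*w^2 - 2.2512*w + 1.7956)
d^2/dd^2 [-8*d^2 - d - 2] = -16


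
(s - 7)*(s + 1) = s^2 - 6*s - 7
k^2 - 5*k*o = k*(k - 5*o)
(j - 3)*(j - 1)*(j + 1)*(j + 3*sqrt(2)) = j^4 - 3*j^3 + 3*sqrt(2)*j^3 - 9*sqrt(2)*j^2 - j^2 - 3*sqrt(2)*j + 3*j + 9*sqrt(2)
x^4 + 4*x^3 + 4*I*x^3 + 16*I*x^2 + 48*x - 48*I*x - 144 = (x - 2)*(x + 6)*(x - 2*I)*(x + 6*I)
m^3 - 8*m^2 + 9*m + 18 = (m - 6)*(m - 3)*(m + 1)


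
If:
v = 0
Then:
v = 0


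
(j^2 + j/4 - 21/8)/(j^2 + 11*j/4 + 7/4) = (j - 3/2)/(j + 1)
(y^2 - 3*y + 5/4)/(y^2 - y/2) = (y - 5/2)/y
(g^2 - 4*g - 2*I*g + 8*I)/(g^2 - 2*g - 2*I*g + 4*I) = (g - 4)/(g - 2)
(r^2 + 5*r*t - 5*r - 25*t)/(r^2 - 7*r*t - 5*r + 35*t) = (r + 5*t)/(r - 7*t)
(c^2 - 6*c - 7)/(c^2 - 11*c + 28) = (c + 1)/(c - 4)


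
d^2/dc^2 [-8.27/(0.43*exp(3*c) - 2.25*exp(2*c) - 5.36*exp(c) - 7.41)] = (8.27*(-2.58*exp(2*c) + 9.0*exp(c) + 10.72)*(-1.29*exp(2*c) + 4.5*exp(c) + 5.36)*exp(c) + (32.0049*exp(2*c) - 74.43*exp(c) - 44.3272)*(-0.43*exp(3*c) + 2.25*exp(2*c) + 5.36*exp(c) + 7.41))*exp(c)/(-0.43*exp(3*c) + 2.25*exp(2*c) + 5.36*exp(c) + 7.41)^3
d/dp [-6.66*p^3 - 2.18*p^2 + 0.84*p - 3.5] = -19.98*p^2 - 4.36*p + 0.84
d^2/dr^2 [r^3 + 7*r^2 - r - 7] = 6*r + 14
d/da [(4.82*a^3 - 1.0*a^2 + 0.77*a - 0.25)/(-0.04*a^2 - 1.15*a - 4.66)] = (-0.1928*a^4 - 11.086*a^3 - 66.2028*a^2 + 9.3*a - 3.8757)/(0.0016*a^4 + 0.092*a^3 + 1.6953*a^2 + 10.718*a + 21.7156)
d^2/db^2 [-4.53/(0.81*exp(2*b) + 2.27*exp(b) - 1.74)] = (-4.53*(1.62*exp(b) + 2.27)*(3.24*exp(b) + 4.54)*exp(b) + (14.6772*exp(b) + 10.2831)*(0.81*exp(2*b) + 2.27*exp(b) - 1.74))*exp(b)/(0.81*exp(2*b) + 2.27*exp(b) - 1.74)^3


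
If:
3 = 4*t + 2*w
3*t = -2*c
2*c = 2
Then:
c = 1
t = -2/3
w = 17/6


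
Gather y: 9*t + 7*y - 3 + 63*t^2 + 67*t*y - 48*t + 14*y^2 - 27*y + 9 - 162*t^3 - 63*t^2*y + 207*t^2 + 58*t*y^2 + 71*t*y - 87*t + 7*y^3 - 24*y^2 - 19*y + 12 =-162*t^3 + 270*t^2 - 126*t + 7*y^3 + y^2*(58*t - 10) + y*(-63*t^2 + 138*t - 39) + 18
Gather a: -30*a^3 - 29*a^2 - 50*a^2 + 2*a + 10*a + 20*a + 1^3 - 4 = -30*a^3 - 79*a^2 + 32*a - 3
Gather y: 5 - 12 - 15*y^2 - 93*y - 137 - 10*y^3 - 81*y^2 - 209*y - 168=-10*y^3 - 96*y^2 - 302*y - 312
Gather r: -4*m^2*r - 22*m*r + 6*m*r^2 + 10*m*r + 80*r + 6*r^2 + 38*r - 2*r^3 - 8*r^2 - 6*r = -2*r^3 + r^2*(6*m - 2) + r*(-4*m^2 - 12*m + 112)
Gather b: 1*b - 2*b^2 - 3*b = -2*b^2 - 2*b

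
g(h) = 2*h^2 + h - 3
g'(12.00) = 49.00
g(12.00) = 297.00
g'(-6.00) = -23.00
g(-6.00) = 63.00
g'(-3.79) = -14.16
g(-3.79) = 21.94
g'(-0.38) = -0.52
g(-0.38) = -3.09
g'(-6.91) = -26.64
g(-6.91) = 85.59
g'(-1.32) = -4.28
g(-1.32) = -0.84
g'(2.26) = 10.04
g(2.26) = 9.48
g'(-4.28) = -16.12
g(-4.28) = 29.36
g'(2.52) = 11.08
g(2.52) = 12.22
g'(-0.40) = -0.60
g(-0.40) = -3.08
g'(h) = 4*h + 1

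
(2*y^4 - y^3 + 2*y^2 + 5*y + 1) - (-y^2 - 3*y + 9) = 2*y^4 - y^3 + 3*y^2 + 8*y - 8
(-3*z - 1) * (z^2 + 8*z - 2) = -3*z^3 - 25*z^2 - 2*z + 2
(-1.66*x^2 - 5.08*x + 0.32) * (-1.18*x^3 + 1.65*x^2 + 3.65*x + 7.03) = 1.9588*x^5 + 3.2554*x^4 - 14.8186*x^3 - 29.6838*x^2 - 34.5444*x + 2.2496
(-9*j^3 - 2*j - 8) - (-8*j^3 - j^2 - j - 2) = -j^3 + j^2 - j - 6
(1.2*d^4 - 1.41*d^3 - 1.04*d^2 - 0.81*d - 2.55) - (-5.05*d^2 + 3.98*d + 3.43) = 1.2*d^4 - 1.41*d^3 + 4.01*d^2 - 4.79*d - 5.98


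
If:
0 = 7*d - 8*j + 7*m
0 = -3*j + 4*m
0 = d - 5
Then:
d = 5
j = 140/11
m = 105/11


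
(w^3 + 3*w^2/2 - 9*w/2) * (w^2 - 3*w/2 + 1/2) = w^5 - 25*w^3/4 + 15*w^2/2 - 9*w/4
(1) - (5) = -4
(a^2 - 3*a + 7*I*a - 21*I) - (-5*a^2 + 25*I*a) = 6*a^2 - 3*a - 18*I*a - 21*I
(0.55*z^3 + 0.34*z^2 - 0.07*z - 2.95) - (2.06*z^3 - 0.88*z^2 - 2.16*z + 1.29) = -1.51*z^3 + 1.22*z^2 + 2.09*z - 4.24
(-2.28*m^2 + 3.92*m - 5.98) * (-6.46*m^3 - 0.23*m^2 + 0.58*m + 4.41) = 14.7288*m^5 - 24.7988*m^4 + 36.4068*m^3 - 6.4058*m^2 + 13.8188*m - 26.3718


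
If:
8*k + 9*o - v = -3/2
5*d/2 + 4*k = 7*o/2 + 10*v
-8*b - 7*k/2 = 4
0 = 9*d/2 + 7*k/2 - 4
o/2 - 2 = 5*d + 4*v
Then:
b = -15631/5704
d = -2206/713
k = 25558/4991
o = -956/217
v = 907/322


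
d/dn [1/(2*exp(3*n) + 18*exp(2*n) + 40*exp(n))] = (-3*exp(2*n) - 18*exp(n) - 20)*exp(-n)/(2*(exp(2*n) + 9*exp(n) + 20)^2)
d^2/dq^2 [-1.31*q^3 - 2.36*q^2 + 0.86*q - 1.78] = -7.86*q - 4.72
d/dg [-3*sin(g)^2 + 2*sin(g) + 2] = 2*(1 - 3*sin(g))*cos(g)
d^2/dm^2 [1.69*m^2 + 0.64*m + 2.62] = 3.38000000000000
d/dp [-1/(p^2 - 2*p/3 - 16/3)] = 6*(3*p - 1)/(-3*p^2 + 2*p + 16)^2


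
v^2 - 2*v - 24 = (v - 6)*(v + 4)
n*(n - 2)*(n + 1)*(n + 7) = n^4 + 6*n^3 - 9*n^2 - 14*n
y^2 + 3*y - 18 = (y - 3)*(y + 6)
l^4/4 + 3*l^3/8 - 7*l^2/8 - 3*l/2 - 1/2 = (l/2 + 1/4)*(l/2 + 1)*(l - 2)*(l + 1)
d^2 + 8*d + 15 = (d + 3)*(d + 5)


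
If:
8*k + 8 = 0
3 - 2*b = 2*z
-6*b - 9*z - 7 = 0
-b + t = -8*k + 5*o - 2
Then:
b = 41/6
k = -1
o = t/5 - 77/30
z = -16/3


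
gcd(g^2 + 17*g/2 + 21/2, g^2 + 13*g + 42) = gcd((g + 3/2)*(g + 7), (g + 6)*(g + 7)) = g + 7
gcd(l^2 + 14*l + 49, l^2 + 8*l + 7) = l + 7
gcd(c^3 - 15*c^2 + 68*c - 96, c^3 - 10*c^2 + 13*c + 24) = c^2 - 11*c + 24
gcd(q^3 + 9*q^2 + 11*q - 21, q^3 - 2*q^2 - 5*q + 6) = q - 1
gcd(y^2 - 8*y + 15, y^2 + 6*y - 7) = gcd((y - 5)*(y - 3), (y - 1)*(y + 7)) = 1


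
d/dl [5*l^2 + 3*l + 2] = 10*l + 3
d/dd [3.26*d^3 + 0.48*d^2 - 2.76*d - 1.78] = 9.78*d^2 + 0.96*d - 2.76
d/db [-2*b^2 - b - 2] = -4*b - 1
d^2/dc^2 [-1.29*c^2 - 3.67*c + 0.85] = -2.58000000000000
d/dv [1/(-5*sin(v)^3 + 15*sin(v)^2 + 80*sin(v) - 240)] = (3*sin(v)^2 - 6*sin(v) - 16)*cos(v)/(5*(sin(v)^3 - 3*sin(v)^2 - 16*sin(v) + 48)^2)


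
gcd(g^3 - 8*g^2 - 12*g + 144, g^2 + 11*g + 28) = g + 4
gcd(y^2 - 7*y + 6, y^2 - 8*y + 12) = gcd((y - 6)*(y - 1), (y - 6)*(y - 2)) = y - 6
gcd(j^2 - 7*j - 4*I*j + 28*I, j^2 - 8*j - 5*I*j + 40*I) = 1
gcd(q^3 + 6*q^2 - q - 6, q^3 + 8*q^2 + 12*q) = q + 6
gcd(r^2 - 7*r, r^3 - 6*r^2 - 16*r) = r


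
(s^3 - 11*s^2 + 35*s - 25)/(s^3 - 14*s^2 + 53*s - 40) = (s - 5)/(s - 8)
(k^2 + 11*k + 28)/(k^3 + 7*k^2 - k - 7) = (k + 4)/(k^2 - 1)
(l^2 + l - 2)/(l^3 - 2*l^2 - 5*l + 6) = 1/(l - 3)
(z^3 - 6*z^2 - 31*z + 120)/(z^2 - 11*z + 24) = z + 5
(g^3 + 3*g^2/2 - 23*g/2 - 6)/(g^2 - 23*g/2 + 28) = (2*g^3 + 3*g^2 - 23*g - 12)/(2*g^2 - 23*g + 56)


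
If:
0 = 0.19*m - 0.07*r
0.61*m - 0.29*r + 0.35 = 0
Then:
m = 1.98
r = 5.36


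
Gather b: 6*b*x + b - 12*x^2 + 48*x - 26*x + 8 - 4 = b*(6*x + 1) - 12*x^2 + 22*x + 4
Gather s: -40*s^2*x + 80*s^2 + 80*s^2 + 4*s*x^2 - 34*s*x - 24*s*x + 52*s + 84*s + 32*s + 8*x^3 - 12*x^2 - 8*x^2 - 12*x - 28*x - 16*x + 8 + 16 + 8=s^2*(160 - 40*x) + s*(4*x^2 - 58*x + 168) + 8*x^3 - 20*x^2 - 56*x + 32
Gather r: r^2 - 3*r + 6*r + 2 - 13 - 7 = r^2 + 3*r - 18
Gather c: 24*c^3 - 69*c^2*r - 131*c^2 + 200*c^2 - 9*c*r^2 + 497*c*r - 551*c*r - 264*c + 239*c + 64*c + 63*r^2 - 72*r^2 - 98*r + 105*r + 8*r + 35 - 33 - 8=24*c^3 + c^2*(69 - 69*r) + c*(-9*r^2 - 54*r + 39) - 9*r^2 + 15*r - 6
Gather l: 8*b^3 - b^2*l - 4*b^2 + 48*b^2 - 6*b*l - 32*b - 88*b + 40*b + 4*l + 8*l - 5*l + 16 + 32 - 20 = 8*b^3 + 44*b^2 - 80*b + l*(-b^2 - 6*b + 7) + 28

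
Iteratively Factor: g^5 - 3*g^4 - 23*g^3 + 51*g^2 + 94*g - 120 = (g - 5)*(g^4 + 2*g^3 - 13*g^2 - 14*g + 24) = (g - 5)*(g - 1)*(g^3 + 3*g^2 - 10*g - 24) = (g - 5)*(g - 1)*(g + 4)*(g^2 - g - 6) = (g - 5)*(g - 1)*(g + 2)*(g + 4)*(g - 3)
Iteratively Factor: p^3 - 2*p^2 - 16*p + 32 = (p + 4)*(p^2 - 6*p + 8) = (p - 4)*(p + 4)*(p - 2)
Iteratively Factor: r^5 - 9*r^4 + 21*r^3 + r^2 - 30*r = (r)*(r^4 - 9*r^3 + 21*r^2 + r - 30) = r*(r - 3)*(r^3 - 6*r^2 + 3*r + 10) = r*(r - 3)*(r + 1)*(r^2 - 7*r + 10) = r*(r - 5)*(r - 3)*(r + 1)*(r - 2)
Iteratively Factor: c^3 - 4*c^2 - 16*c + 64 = (c + 4)*(c^2 - 8*c + 16) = (c - 4)*(c + 4)*(c - 4)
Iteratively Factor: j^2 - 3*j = (j)*(j - 3)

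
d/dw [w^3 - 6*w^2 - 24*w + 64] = 3*w^2 - 12*w - 24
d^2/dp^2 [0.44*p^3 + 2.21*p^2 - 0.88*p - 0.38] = 2.64*p + 4.42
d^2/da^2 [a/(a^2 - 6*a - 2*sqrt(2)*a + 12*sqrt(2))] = 2*(4*a*(-a + sqrt(2) + 3)^2 + (-3*a + 2*sqrt(2) + 6)*(a^2 - 6*a - 2*sqrt(2)*a + 12*sqrt(2)))/(a^2 - 6*a - 2*sqrt(2)*a + 12*sqrt(2))^3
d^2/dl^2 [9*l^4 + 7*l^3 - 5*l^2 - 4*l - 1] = 108*l^2 + 42*l - 10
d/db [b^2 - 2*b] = 2*b - 2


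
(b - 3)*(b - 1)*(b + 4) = b^3 - 13*b + 12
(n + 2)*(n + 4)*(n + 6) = n^3 + 12*n^2 + 44*n + 48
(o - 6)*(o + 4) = o^2 - 2*o - 24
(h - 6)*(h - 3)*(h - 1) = h^3 - 10*h^2 + 27*h - 18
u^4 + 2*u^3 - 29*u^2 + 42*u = u*(u - 3)*(u - 2)*(u + 7)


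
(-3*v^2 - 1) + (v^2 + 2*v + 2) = -2*v^2 + 2*v + 1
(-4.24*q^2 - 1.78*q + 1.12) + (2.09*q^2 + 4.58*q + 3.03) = -2.15*q^2 + 2.8*q + 4.15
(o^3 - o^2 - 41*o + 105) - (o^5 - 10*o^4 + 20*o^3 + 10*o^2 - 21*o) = -o^5 + 10*o^4 - 19*o^3 - 11*o^2 - 20*o + 105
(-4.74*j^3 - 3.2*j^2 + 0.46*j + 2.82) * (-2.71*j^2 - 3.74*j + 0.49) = 12.8454*j^5 + 26.3996*j^4 + 8.3988*j^3 - 10.9306*j^2 - 10.3214*j + 1.3818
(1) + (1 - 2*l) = 2 - 2*l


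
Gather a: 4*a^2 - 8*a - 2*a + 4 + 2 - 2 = 4*a^2 - 10*a + 4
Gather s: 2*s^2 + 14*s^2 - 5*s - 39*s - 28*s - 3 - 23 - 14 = 16*s^2 - 72*s - 40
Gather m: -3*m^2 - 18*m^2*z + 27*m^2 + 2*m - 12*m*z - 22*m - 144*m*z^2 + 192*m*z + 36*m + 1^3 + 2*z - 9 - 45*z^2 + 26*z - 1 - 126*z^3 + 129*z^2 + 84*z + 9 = m^2*(24 - 18*z) + m*(-144*z^2 + 180*z + 16) - 126*z^3 + 84*z^2 + 112*z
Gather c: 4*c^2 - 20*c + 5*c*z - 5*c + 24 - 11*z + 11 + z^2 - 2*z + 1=4*c^2 + c*(5*z - 25) + z^2 - 13*z + 36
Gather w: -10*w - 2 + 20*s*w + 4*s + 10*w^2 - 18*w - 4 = 4*s + 10*w^2 + w*(20*s - 28) - 6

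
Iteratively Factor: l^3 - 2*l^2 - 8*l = (l - 4)*(l^2 + 2*l) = (l - 4)*(l + 2)*(l)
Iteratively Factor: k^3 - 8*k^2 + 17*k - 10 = (k - 1)*(k^2 - 7*k + 10) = (k - 2)*(k - 1)*(k - 5)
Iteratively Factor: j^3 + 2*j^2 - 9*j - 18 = (j + 2)*(j^2 - 9) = (j + 2)*(j + 3)*(j - 3)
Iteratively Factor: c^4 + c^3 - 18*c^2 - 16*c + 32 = (c + 4)*(c^3 - 3*c^2 - 6*c + 8) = (c + 2)*(c + 4)*(c^2 - 5*c + 4) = (c - 1)*(c + 2)*(c + 4)*(c - 4)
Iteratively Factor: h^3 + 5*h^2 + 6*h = (h + 3)*(h^2 + 2*h) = (h + 2)*(h + 3)*(h)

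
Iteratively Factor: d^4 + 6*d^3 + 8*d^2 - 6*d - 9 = (d + 1)*(d^3 + 5*d^2 + 3*d - 9) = (d - 1)*(d + 1)*(d^2 + 6*d + 9) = (d - 1)*(d + 1)*(d + 3)*(d + 3)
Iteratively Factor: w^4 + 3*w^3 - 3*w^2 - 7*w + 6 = (w + 2)*(w^3 + w^2 - 5*w + 3) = (w - 1)*(w + 2)*(w^2 + 2*w - 3) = (w - 1)^2*(w + 2)*(w + 3)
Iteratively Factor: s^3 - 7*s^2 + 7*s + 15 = (s - 5)*(s^2 - 2*s - 3) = (s - 5)*(s - 3)*(s + 1)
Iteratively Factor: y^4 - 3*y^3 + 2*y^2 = (y)*(y^3 - 3*y^2 + 2*y) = y^2*(y^2 - 3*y + 2) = y^2*(y - 2)*(y - 1)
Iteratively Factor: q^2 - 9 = (q - 3)*(q + 3)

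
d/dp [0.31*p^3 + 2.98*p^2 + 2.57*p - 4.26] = 0.93*p^2 + 5.96*p + 2.57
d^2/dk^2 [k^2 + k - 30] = 2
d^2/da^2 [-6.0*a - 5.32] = 0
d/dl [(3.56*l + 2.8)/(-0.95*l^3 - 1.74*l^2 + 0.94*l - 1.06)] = (6.764*l^3 + 14.1744*l^2 + 9.744*l - 6.4056)/(0.9025*l^6 + 3.306*l^5 + 1.2416*l^4 - 1.2572*l^3 + 4.5724*l^2 - 1.9928*l + 1.1236)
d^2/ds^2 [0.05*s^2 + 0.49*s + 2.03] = 0.100000000000000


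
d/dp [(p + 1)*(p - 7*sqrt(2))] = 2*p - 7*sqrt(2) + 1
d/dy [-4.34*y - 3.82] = -4.34000000000000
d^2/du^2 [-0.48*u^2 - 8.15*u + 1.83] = -0.960000000000000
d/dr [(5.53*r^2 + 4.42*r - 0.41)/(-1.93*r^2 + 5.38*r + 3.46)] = (38.282*r^2 + 36.685*r + 17.499)/(3.7249*r^4 - 20.7668*r^3 + 15.5888*r^2 + 37.2296*r + 11.9716)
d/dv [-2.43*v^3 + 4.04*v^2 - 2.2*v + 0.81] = -7.29*v^2 + 8.08*v - 2.2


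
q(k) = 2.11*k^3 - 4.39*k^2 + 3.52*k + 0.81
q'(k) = 6.33*k^2 - 8.78*k + 3.52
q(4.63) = 132.42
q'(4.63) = 98.56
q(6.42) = 400.79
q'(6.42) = 208.05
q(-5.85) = -592.44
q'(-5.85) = 271.51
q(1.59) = 3.79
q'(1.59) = 5.56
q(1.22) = 2.40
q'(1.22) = 2.23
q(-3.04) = -109.74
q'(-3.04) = 88.71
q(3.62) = 56.12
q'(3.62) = 54.69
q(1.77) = 4.99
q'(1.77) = 7.81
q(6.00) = 319.65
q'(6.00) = 178.72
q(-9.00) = -1924.65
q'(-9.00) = 595.27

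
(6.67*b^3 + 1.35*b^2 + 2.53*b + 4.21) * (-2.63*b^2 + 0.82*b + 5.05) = -17.5421*b^5 + 1.9189*b^4 + 28.1366*b^3 - 2.1802*b^2 + 16.2287*b + 21.2605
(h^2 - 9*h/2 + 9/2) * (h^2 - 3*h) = h^4 - 15*h^3/2 + 18*h^2 - 27*h/2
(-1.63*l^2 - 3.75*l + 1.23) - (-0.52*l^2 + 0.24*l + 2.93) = -1.11*l^2 - 3.99*l - 1.7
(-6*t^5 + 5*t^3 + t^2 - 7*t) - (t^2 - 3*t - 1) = -6*t^5 + 5*t^3 - 4*t + 1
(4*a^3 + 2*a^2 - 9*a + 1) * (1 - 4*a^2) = -16*a^5 - 8*a^4 + 40*a^3 - 2*a^2 - 9*a + 1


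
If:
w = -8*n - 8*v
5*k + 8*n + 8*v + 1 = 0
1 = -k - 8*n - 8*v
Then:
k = 0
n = -v - 1/8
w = 1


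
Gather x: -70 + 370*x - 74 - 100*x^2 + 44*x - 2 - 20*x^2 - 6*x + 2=-120*x^2 + 408*x - 144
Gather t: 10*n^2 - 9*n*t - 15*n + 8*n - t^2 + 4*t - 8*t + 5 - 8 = 10*n^2 - 7*n - t^2 + t*(-9*n - 4) - 3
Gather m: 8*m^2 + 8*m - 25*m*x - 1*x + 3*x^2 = 8*m^2 + m*(8 - 25*x) + 3*x^2 - x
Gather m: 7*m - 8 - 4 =7*m - 12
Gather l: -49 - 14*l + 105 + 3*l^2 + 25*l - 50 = 3*l^2 + 11*l + 6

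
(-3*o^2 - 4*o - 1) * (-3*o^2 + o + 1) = 9*o^4 + 9*o^3 - 4*o^2 - 5*o - 1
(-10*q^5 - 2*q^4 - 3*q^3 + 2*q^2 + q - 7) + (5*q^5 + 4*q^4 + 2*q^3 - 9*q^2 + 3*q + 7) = -5*q^5 + 2*q^4 - q^3 - 7*q^2 + 4*q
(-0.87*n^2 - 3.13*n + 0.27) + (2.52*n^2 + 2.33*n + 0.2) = 1.65*n^2 - 0.8*n + 0.47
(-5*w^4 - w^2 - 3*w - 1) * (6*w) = -30*w^5 - 6*w^3 - 18*w^2 - 6*w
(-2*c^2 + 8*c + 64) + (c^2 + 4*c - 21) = -c^2 + 12*c + 43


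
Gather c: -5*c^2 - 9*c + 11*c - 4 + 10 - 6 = -5*c^2 + 2*c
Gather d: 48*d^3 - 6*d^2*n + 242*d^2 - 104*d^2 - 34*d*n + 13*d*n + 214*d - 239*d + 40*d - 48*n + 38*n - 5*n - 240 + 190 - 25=48*d^3 + d^2*(138 - 6*n) + d*(15 - 21*n) - 15*n - 75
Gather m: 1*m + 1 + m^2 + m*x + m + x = m^2 + m*(x + 2) + x + 1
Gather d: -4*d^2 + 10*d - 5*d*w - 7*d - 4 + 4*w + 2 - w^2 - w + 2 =-4*d^2 + d*(3 - 5*w) - w^2 + 3*w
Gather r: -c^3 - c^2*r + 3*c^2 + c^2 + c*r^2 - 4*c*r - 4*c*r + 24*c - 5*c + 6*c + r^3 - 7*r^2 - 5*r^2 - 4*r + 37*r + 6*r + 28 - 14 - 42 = -c^3 + 4*c^2 + 25*c + r^3 + r^2*(c - 12) + r*(-c^2 - 8*c + 39) - 28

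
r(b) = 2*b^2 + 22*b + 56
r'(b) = 4*b + 22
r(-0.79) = 39.87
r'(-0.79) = 18.84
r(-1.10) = 34.22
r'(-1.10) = 17.60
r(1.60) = 96.32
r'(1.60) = 28.40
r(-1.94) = 20.85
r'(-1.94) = 14.24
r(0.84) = 75.89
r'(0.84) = 25.36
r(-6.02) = -3.96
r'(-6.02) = -2.08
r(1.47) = 92.66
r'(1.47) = 27.88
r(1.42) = 91.27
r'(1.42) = 27.68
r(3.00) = 140.00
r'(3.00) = 34.00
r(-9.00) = 20.00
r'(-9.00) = -14.00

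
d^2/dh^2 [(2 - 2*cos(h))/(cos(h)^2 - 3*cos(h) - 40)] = 2*(-9*sin(h)^4*cos(h) + sin(h)^4 - 285*sin(h)^2 - 6587*cos(h)/4 - 255*cos(3*h)/4 + cos(5*h)/2 - 54)/(sin(h)^2 + 3*cos(h) + 39)^3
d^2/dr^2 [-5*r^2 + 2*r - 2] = -10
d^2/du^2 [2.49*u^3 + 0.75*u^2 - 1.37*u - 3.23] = 14.94*u + 1.5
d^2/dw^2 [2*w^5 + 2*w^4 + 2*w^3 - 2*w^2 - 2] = 40*w^3 + 24*w^2 + 12*w - 4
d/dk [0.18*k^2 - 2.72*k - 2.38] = 0.36*k - 2.72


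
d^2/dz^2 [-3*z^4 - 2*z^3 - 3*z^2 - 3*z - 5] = -36*z^2 - 12*z - 6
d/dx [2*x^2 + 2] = 4*x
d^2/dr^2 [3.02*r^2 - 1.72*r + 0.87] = 6.04000000000000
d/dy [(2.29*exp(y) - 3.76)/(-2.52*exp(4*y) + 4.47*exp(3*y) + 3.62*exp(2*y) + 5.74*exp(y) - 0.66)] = (17.3124*exp(4*y) - 58.3734*exp(3*y) + 42.1318*exp(2*y) + 27.2224*exp(y) + 20.071)*exp(y)/(6.3504*exp(8*y) - 22.5288*exp(7*y) + 1.7361*exp(6*y) + 3.4332*exp(5*y) + 67.7464*exp(4*y) + 35.6572*exp(3*y) + 28.1692*exp(2*y) - 7.5768*exp(y) + 0.4356)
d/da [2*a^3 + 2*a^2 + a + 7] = 6*a^2 + 4*a + 1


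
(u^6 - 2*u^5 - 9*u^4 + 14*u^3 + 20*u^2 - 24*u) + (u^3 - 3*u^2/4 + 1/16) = u^6 - 2*u^5 - 9*u^4 + 15*u^3 + 77*u^2/4 - 24*u + 1/16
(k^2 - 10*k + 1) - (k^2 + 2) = -10*k - 1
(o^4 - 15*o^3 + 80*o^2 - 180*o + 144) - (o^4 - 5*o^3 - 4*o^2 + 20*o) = -10*o^3 + 84*o^2 - 200*o + 144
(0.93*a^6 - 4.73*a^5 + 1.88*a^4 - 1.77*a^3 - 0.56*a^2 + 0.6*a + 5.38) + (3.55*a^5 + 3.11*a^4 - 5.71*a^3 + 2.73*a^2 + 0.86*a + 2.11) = 0.93*a^6 - 1.18*a^5 + 4.99*a^4 - 7.48*a^3 + 2.17*a^2 + 1.46*a + 7.49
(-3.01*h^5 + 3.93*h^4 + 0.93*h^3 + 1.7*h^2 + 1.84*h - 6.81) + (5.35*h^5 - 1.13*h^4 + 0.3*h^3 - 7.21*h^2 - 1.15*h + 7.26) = 2.34*h^5 + 2.8*h^4 + 1.23*h^3 - 5.51*h^2 + 0.69*h + 0.45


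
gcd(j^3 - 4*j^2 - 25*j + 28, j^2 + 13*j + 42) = 1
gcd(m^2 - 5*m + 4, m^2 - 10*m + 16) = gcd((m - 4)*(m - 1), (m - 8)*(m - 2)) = 1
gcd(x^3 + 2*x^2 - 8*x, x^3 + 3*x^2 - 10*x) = x^2 - 2*x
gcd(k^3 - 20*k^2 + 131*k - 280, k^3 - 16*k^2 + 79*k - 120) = k^2 - 13*k + 40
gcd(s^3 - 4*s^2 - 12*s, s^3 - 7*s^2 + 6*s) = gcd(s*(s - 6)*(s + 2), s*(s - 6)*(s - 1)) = s^2 - 6*s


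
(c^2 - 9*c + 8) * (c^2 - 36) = c^4 - 9*c^3 - 28*c^2 + 324*c - 288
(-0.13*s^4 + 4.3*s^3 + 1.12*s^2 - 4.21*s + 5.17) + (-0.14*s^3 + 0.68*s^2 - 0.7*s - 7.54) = -0.13*s^4 + 4.16*s^3 + 1.8*s^2 - 4.91*s - 2.37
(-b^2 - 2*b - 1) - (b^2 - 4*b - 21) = -2*b^2 + 2*b + 20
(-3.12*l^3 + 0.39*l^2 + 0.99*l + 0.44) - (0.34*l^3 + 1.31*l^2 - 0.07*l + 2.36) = -3.46*l^3 - 0.92*l^2 + 1.06*l - 1.92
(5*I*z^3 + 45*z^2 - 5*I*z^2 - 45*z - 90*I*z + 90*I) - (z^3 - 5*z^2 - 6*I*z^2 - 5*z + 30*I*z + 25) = -z^3 + 5*I*z^3 + 50*z^2 + I*z^2 - 40*z - 120*I*z - 25 + 90*I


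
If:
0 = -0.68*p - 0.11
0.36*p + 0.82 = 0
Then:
No Solution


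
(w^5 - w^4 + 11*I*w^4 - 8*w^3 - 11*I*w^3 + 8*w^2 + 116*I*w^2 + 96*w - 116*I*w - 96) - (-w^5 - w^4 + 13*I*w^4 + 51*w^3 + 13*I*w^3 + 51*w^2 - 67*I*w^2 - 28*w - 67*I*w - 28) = 2*w^5 - 2*I*w^4 - 59*w^3 - 24*I*w^3 - 43*w^2 + 183*I*w^2 + 124*w - 49*I*w - 68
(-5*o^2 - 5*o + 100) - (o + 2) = -5*o^2 - 6*o + 98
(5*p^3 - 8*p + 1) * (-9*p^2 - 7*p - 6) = -45*p^5 - 35*p^4 + 42*p^3 + 47*p^2 + 41*p - 6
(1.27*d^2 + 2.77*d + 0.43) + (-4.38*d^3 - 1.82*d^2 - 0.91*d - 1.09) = -4.38*d^3 - 0.55*d^2 + 1.86*d - 0.66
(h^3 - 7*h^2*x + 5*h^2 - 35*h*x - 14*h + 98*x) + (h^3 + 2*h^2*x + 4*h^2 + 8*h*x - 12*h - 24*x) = 2*h^3 - 5*h^2*x + 9*h^2 - 27*h*x - 26*h + 74*x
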